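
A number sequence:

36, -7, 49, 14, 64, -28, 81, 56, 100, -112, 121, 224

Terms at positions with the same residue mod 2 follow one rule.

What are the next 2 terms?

Positions 1, 3, 5, … form one subsequence and positions 2, 4, 6, … form another.
Track A = 36, 49, 64, 81, 100, 121: the squares 6², 7², 8², ….
Track B = -7, 14, -28, 56, -112, 224: geometric with ratio -2.
Position 13 falls in track A as its term 7, giving 144.
Term 14 comes from track B (its 7th entry): -448.

144, -448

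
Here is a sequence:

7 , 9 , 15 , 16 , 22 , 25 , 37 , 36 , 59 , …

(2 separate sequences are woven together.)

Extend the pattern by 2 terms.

49, 96

Taking every 2nd term gives 2 separate tracks.
Track A = 7, 15, 22, 37, 59: each term equals the sum of the previous two.
Track B = 9, 16, 25, 36: consecutive squares n² from n = 3.
Position 10 → track B, term 5 = 49.
Position 11 → track A, term 6 = 96.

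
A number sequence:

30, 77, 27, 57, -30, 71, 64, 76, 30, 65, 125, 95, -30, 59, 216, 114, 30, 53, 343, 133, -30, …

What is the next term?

47

Taking every 4th term gives 4 separate tracks.
Track A: 30, -30, 30, -30, 30, -30 — oscillating between 30 and -30.
Track B: 77, 71, 65, 59, 53 — linear: a_n = 83 − 6·n.
Track C: 27, 64, 125, 216, 343 — the cubes 3³, 4³, 5³, ….
Track D: 57, 76, 95, 114, 133 — arithmetic with common difference +19.
Term 22 comes from track B (its 6th entry): 47.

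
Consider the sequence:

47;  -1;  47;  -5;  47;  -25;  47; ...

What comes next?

Split by position mod 2 into 2 tracks.
Track A: 47, 47, 47, 47 — constant 47.
Track B: -1, -5, -25 — geometric with ratio 5.
Term 8 comes from track B (its 4th entry): -125.

-125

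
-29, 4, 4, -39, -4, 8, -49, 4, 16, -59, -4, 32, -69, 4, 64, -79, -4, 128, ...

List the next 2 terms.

Taking every 3rd term gives 3 separate tracks.
Subsequence A = -29, -39, -49, -59, -69, -79: linear: a_n = -19 − 10·n.
Subsequence B = 4, -4, 4, -4, 4, -4: alternating ±4.
Subsequence C = 4, 8, 16, 32, 64, 128: powers of 2.
The 19th slot belongs to subsequence A; its 7th term is -89.
Term 20 comes from subsequence B (its 7th entry): 4.

-89, 4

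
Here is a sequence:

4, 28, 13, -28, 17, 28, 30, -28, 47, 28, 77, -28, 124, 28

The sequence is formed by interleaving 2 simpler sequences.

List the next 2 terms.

201, -28

Positions 1, 3, 5, … form one subsequence and positions 2, 4, 6, … form another.
Track A: 4, 13, 17, 30, 47, 77, 124 — each term equals the sum of the previous two.
Track B: 28, -28, 28, -28, 28, -28, 28 — the oscillation 28·(−1)^(n+1).
Position 15 → track A, term 8 = 201.
Position 16 falls in track B as its term 8, giving -28.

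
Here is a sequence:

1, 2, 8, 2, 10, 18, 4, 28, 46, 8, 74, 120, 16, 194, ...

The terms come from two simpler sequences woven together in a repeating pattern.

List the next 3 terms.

314, 32, 508

The slot pattern repeats as ABB (period 3), so there are 2 interleaved tracks.
Subsequence A is 1, 2, 4, 8, 16, which is successive powers of 2.
Subsequence B is 2, 8, 10, 18, 28, 46, 74, 120, 194, which is each term equals the sum of the previous two.
Position 15 falls in subsequence B as its term 10, giving 314.
The 16th slot belongs to subsequence A; its 6th term is 32.
Position 17 → subsequence B, term 11 = 508.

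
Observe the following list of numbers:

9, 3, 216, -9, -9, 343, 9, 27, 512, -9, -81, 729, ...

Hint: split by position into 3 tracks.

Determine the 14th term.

243

Taking every 3rd term gives 3 separate tracks.
Subsequence A: 9, -9, 9, -9. Alternating ±9.
Subsequence B: 3, -9, 27, -81. A geometric progression (common ratio -3).
Subsequence C: 216, 343, 512, 729. Perfect cubes starting at 6³.
Term 14 comes from subsequence B (its 5th entry): 243.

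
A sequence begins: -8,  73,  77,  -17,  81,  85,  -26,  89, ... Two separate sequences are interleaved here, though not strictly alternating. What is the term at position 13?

The slot pattern repeats as ABB (period 3), so there are 2 interleaved tracks.
Stream A: -8, -17, -26. Subtracting 9 each time.
Stream B: 73, 77, 81, 85, 89. Arithmetic, step +4.
The 13th slot belongs to stream A; its 5th term is -44.

-44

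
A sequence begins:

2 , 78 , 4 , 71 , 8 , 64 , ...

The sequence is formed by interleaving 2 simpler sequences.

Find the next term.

The terms cycle through 2 interleaved subsequences.
Subsequence A: 2, 4, 8 (successive powers of 2).
Subsequence B: 78, 71, 64 (arithmetic, step −7).
Position 7 → subsequence A, term 4 = 16.

16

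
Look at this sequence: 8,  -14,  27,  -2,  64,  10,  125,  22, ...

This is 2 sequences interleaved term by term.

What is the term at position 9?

216

Positions 1, 3, 5, … form one subsequence and positions 2, 4, 6, … form another.
Track A: 8, 27, 64, 125. Perfect cubes starting at 2³.
Track B: -14, -2, 10, 22. Linear: a_n = -26 + 12·n.
The 9th slot belongs to track A; its 5th term is 216.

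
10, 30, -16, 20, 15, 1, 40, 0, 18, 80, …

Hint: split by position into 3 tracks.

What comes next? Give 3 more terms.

Read the sequence 3 terms at a time; column i is its own pattern.
Track A is 10, 20, 40, 80, which is multiplying by 2 each time.
Track B is 30, 15, 0, which is linear: a_n = 45 − 15·n.
Track C is -16, 1, 18, which is arithmetic with common difference +17.
Position 11 falls in track B as its term 4, giving -15.
Position 12 falls in track C as its term 4, giving 35.
Position 13 falls in track A as its term 5, giving 160.

-15, 35, 160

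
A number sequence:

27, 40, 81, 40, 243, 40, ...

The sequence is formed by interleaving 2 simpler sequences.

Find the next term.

Odd-indexed and even-indexed terms follow separate rules.
Track A is 27, 81, 243, which is powers of 3.
Track B is 40, 40, 40, which is always 40.
Position 7 → track A, term 4 = 729.

729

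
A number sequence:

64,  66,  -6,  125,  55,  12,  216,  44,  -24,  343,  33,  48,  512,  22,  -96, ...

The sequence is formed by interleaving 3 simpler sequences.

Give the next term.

729

Taking every 3rd term gives 3 separate tracks.
Track A = 64, 125, 216, 343, 512: perfect cubes starting at 4³.
Track B = 66, 55, 44, 33, 22: subtracting 11 each time.
Track C = -6, 12, -24, 48, -96: a geometric progression (common ratio -2).
Position 16 falls in track A as its term 6, giving 729.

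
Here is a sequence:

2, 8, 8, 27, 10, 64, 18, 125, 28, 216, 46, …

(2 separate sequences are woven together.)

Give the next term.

Split by position mod 2 into 2 tracks.
Subsequence A: 2, 8, 10, 18, 28, 46 (a Fibonacci-like recurrence a_n = a_{n-1} + a_{n-2}).
Subsequence B: 8, 27, 64, 125, 216 (the cubes 2³, 3³, 4³, …).
Position 12 falls in subsequence B as its term 6, giving 343.

343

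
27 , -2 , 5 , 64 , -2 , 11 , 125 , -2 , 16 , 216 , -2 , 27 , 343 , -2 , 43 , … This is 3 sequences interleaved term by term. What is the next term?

512

Split by position mod 3: positions 1, 4, 7, … form one track, and each other residue class forms its own.
Track A: 27, 64, 125, 216, 343. The cubes 3³, 4³, 5³, ….
Track B: -2, -2, -2, -2, -2. Always -2.
Track C: 5, 11, 16, 27, 43. Each term equals the sum of the previous two.
Position 16 falls in track A as its term 6, giving 512.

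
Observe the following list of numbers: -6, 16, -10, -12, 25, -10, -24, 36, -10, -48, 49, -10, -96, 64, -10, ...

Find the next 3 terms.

-192, 81, -10

Taking every 3rd term gives 3 separate tracks.
Track A: -6, -12, -24, -48, -96 — geometric with ratio 2.
Track B: 16, 25, 36, 49, 64 — consecutive squares n² from n = 4.
Track C: -10, -10, -10, -10, -10 — always -10.
The 16th slot belongs to track A; its 6th term is -192.
Term 17 comes from track B (its 6th entry): 81.
Term 18 comes from track C (its 6th entry): -10.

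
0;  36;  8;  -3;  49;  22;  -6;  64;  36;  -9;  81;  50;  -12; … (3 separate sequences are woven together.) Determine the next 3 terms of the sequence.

100, 64, -15

The terms cycle through 3 interleaved subsequences.
Track A = 0, -3, -6, -9, -12: arithmetic with common difference −3.
Track B = 36, 49, 64, 81: the squares 6², 7², 8², ….
Track C = 8, 22, 36, 50: arithmetic with common difference +14.
The 14th slot belongs to track B; its 5th term is 100.
The 15th slot belongs to track C; its 5th term is 64.
Position 16 → track A, term 6 = -15.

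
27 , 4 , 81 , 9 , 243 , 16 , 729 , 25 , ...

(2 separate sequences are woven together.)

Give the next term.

The terms cycle through 2 interleaved subsequences.
Stream A is 27, 81, 243, 729, which is powers of 3.
Stream B is 4, 9, 16, 25, which is the squares 2², 3², 4², ….
Position 9 falls in stream A as its term 5, giving 2187.

2187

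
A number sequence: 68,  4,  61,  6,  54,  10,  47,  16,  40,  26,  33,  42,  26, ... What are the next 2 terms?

68, 19

The terms cycle through 2 interleaved subsequences.
Track A: 68, 61, 54, 47, 40, 33, 26 — subtracting 7 each time.
Track B: 4, 6, 10, 16, 26, 42 — each term equals the sum of the previous two.
Term 14 comes from track B (its 7th entry): 68.
The 15th slot belongs to track A; its 8th term is 19.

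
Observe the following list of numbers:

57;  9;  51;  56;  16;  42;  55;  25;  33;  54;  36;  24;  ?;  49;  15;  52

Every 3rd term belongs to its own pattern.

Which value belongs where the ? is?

Read the sequence 3 terms at a time; column i is its own pattern.
Subsequence A = 57, 56, 55, 54, ?, 52: subtracting 1 each time.
Subsequence B = 9, 16, 25, 36, 49: the squares 3², 4², 5², ….
Subsequence C = 51, 42, 33, 24, 15: arithmetic, step −9.
So the missing entry in subsequence A is 53.

53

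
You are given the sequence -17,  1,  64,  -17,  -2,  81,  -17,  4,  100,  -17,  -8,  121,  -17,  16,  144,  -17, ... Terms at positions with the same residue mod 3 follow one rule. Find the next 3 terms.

Split by position mod 3 into 3 tracks.
Track A: -17, -17, -17, -17, -17, -17 (the constant sequence -17).
Track B: 1, -2, 4, -8, 16 (multiplying by -2 each time).
Track C: 64, 81, 100, 121, 144 (perfect squares starting at 8²).
Position 17 falls in track B as its term 6, giving -32.
Position 18 falls in track C as its term 6, giving 169.
The 19th slot belongs to track A; its 7th term is -17.

-32, 169, -17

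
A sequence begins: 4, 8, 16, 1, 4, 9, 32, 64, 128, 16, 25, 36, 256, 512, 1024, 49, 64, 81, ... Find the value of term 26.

The slot pattern repeats as AAABBB (period 6), so there are 2 interleaved tracks.
Track A: 4, 8, 16, 32, 64, 128, 256, 512, 1024. Powers 2^2, 2^3, 2^4, ….
Track B: 1, 4, 9, 16, 25, 36, 49, 64, 81. Consecutive squares n² from n = 1.
Term 26 comes from track A (its 14th entry): 32768.

32768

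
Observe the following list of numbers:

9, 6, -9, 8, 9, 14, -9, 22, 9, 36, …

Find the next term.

-9

Positions 1, 3, 5, … form one subsequence and positions 2, 4, 6, … form another.
Track A: 9, -9, 9, -9, 9 (alternating ±9).
Track B: 6, 8, 14, 22, 36 (Fibonacci-style (each term is the sum of the two before it)).
Term 11 comes from track A (its 6th entry): -9.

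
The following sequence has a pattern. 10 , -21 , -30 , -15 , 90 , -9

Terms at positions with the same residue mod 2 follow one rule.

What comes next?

The terms cycle through 2 interleaved subsequences.
Stream A: 10, -30, 90 — multiplying by -3 each time.
Stream B: -21, -15, -9 — adding 6 each time.
The 7th slot belongs to stream A; its 4th term is -270.

-270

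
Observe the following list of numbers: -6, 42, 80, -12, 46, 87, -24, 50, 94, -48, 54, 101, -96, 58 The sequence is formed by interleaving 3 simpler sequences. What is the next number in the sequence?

Read the sequence 3 terms at a time; column i is its own pattern.
Track A: -6, -12, -24, -48, -96 — geometric with ratio 2.
Track B: 42, 46, 50, 54, 58 — linear: a_n = 38 + 4·n.
Track C: 80, 87, 94, 101 — adding 7 each time.
Position 15 → track C, term 5 = 108.

108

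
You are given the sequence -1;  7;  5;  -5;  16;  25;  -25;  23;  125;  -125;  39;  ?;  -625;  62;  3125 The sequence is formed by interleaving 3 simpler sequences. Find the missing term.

625

Split by position mod 3 into 3 tracks.
Track A: -1, -5, -25, -125, -625 (geometric, ×5 each step).
Track B: 7, 16, 23, 39, 62 (a Fibonacci-like recurrence a_n = a_{n-1} + a_{n-2}).
Track C: 5, 25, 125, ?, 3125 (powers 5^1, 5^2, 5^3, …).
So the missing entry in track C is 625.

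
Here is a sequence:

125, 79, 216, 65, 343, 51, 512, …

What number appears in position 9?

Positions 1, 3, 5, … form one subsequence and positions 2, 4, 6, … form another.
Stream A: 125, 216, 343, 512 — the cubes 5³, 6³, 7³, ….
Stream B: 79, 65, 51 — arithmetic, step −14.
Position 9 falls in stream A as its term 5, giving 729.

729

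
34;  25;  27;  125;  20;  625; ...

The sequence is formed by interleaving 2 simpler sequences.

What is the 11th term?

-1

Split by position mod 2 into 2 tracks.
Track A: 34, 27, 20 — arithmetic, step −7.
Track B: 25, 125, 625 — powers 5^2, 5^3, 5^4, ….
The 11th slot belongs to track A; its 6th term is -1.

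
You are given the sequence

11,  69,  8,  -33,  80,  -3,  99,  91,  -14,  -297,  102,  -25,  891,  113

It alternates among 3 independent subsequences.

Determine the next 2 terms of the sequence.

-36, -2673

The terms cycle through 3 interleaved subsequences.
Subsequence A: 11, -33, 99, -297, 891. Multiplying by -3 each time.
Subsequence B: 69, 80, 91, 102, 113. Linear: a_n = 58 + 11·n.
Subsequence C: 8, -3, -14, -25. Subtracting 11 each time.
The 15th slot belongs to subsequence C; its 5th term is -36.
The 16th slot belongs to subsequence A; its 6th term is -2673.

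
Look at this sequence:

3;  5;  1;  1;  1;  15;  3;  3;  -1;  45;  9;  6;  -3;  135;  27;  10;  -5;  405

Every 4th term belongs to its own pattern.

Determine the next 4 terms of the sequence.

Read the sequence 4 terms at a time; column i is its own pattern.
Track A: 3, 1, -1, -3, -5 — linear: a_n = 5 − 2·n.
Track B: 5, 15, 45, 135, 405 — multiplying by 3 each time.
Track C: 1, 3, 9, 27 — powers of 3.
Track D: 1, 3, 6, 10 — the triangular numbers T_1, T_2, ….
Term 19 comes from track C (its 5th entry): 81.
The 20th slot belongs to track D; its 5th term is 15.
Term 21 comes from track A (its 6th entry): -7.
Term 22 comes from track B (its 6th entry): 1215.

81, 15, -7, 1215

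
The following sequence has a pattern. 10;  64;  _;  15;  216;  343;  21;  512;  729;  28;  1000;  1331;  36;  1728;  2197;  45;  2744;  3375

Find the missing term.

The slot pattern repeats as ABB (period 3), so there are 2 interleaved tracks.
Track A: 10, 15, 21, 28, 36, 45 (triangular numbers n(n+1)/2 for n = 4, 5, …).
Track B: 64, ?, 216, 343, 512, 729, 1000, 1331, 1728, 2197, 2744, 3375 (consecutive cubes n³ from n = 4).
Filling track B at index 2 by its rule yields 125.

125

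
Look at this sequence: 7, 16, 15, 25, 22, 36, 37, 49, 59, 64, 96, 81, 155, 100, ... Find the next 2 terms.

251, 121

Split by position mod 2 into 2 tracks.
Subsequence A: 7, 15, 22, 37, 59, 96, 155 (each term equals the sum of the previous two).
Subsequence B: 16, 25, 36, 49, 64, 81, 100 (consecutive squares n² from n = 4).
The 15th slot belongs to subsequence A; its 8th term is 251.
Position 16 falls in subsequence B as its term 8, giving 121.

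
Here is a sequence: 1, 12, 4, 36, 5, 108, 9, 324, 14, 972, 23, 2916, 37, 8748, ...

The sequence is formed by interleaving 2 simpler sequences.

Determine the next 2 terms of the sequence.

Positions 1, 3, 5, … form one subsequence and positions 2, 4, 6, … form another.
Track A: 1, 4, 5, 9, 14, 23, 37 — a Fibonacci-like recurrence a_n = a_{n-1} + a_{n-2}.
Track B: 12, 36, 108, 324, 972, 2916, 8748 — multiplying by 3 each time.
Term 15 comes from track A (its 8th entry): 60.
Term 16 comes from track B (its 8th entry): 26244.

60, 26244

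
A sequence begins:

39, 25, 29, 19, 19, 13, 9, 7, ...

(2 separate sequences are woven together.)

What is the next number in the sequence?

-1

Positions 1, 3, 5, … form one subsequence and positions 2, 4, 6, … form another.
Track A: 39, 29, 19, 9 — arithmetic with common difference −10.
Track B: 25, 19, 13, 7 — arithmetic with common difference −6.
Term 9 comes from track A (its 5th entry): -1.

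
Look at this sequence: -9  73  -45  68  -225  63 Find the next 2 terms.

-1125, 58

The terms cycle through 2 interleaved subsequences.
Track A: -9, -45, -225 (geometric with ratio 5).
Track B: 73, 68, 63 (subtracting 5 each time).
The 7th slot belongs to track A; its 4th term is -1125.
The 8th slot belongs to track B; its 4th term is 58.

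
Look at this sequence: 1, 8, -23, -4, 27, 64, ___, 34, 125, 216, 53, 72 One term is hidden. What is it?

15

Reading positions in blocks of 4 reveals the pattern AABB — 2 tracks woven together.
Subsequence A: 1, 8, 27, 64, 125, 216 — perfect cubes starting at 1³.
Subsequence B: -23, -4, ?, 34, 53, 72 — arithmetic, step +19.
The gap is subsequence B's term 3; the rule gives 15.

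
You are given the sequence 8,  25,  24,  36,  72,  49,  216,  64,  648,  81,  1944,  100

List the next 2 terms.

5832, 121

Split by position mod 2 into 2 tracks.
Stream A: 8, 24, 72, 216, 648, 1944. Geometric, ×3 each step.
Stream B: 25, 36, 49, 64, 81, 100. The squares 5², 6², 7², ….
Position 13 → stream A, term 7 = 5832.
The 14th slot belongs to stream B; its 7th term is 121.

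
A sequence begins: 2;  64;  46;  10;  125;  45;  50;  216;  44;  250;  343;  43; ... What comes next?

1250

Taking every 3rd term gives 3 separate tracks.
Track A = 2, 10, 50, 250: geometric with ratio 5.
Track B = 64, 125, 216, 343: the cubes 4³, 5³, 6³, ….
Track C = 46, 45, 44, 43: subtracting 1 each time.
Position 13 → track A, term 5 = 1250.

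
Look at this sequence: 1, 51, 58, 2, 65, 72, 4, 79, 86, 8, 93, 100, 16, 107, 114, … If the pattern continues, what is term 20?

135

The slot pattern repeats as ABB (period 3), so there are 2 interleaved tracks.
Subsequence A: 1, 2, 4, 8, 16 (powers of 2).
Subsequence B: 51, 58, 65, 72, 79, 86, 93, 100, 107, 114 (arithmetic with common difference +7).
Position 20 → subsequence B, term 13 = 135.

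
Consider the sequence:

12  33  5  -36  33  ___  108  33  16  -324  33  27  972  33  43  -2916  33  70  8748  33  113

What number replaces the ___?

Split by position mod 3 into 3 tracks.
Subsequence A is 12, -36, 108, -324, 972, -2916, 8748, which is geometric with ratio -3.
Subsequence B is 33, 33, 33, 33, 33, 33, 33, which is always 33.
Subsequence C is 5, ?, 16, 27, 43, 70, 113, which is Fibonacci-style (each term is the sum of the two before it).
Filling subsequence C at index 2 by its rule yields 11.

11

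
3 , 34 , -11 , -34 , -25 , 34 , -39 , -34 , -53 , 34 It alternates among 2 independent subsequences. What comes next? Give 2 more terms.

-67, -34

Split by position mod 2 into 2 tracks.
Stream A is 3, -11, -25, -39, -53, which is subtracting 14 each time.
Stream B is 34, -34, 34, -34, 34, which is alternating ±34.
The 11th slot belongs to stream A; its 6th term is -67.
Term 12 comes from stream B (its 6th entry): -34.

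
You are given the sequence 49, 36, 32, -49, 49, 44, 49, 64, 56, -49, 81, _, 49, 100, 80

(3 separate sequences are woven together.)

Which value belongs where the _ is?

68

Taking every 3rd term gives 3 separate tracks.
Stream A: 49, -49, 49, -49, 49. The oscillation 49·(−1)^(n+1).
Stream B: 36, 49, 64, 81, 100. The squares 6², 7², 8², ….
Stream C: 32, 44, 56, ?, 80. Adding 12 each time.
The gap is stream C's term 4; the rule gives 68.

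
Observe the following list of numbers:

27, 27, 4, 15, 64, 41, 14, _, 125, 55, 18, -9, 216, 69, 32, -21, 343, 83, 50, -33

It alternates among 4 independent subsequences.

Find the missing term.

3

Read the sequence 4 terms at a time; column i is its own pattern.
Track A: 27, 64, 125, 216, 343 (perfect cubes starting at 3³).
Track B: 27, 41, 55, 69, 83 (linear: a_n = 13 + 14·n).
Track C: 4, 14, 18, 32, 50 (each term equals the sum of the previous two).
Track D: 15, ?, -9, -21, -33 (linear: a_n = 27 − 12·n).
The gap is track D's term 2; the rule gives 3.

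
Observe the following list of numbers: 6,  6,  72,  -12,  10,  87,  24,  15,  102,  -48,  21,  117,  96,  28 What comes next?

132

Split by position mod 3: positions 1, 4, 7, … form one track, and each other residue class forms its own.
Track A is 6, -12, 24, -48, 96, which is multiplying by -2 each time.
Track B is 6, 10, 15, 21, 28, which is the triangular numbers T_3, T_4, ….
Track C is 72, 87, 102, 117, which is adding 15 each time.
Term 15 comes from track C (its 5th entry): 132.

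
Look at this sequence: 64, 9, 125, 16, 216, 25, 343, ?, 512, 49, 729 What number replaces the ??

Positions 1, 3, 5, … form one subsequence and positions 2, 4, 6, … form another.
Stream A is 64, 125, 216, 343, 512, 729, which is consecutive cubes n³ from n = 4.
Stream B is 9, 16, 25, ?, 49, which is the squares 3², 4², 5², ….
Filling stream B at index 4 by its rule yields 36.

36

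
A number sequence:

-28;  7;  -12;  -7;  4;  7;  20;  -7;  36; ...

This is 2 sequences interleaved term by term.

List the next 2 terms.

7, 52

The terms cycle through 2 interleaved subsequences.
Stream A: -28, -12, 4, 20, 36 — arithmetic, step +16.
Stream B: 7, -7, 7, -7 — alternating ±7.
The 10th slot belongs to stream B; its 5th term is 7.
Position 11 falls in stream A as its term 6, giving 52.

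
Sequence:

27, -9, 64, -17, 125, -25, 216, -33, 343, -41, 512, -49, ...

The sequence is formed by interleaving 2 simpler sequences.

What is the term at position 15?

Odd-indexed and even-indexed terms follow separate rules.
Track A = 27, 64, 125, 216, 343, 512: perfect cubes starting at 3³.
Track B = -9, -17, -25, -33, -41, -49: arithmetic, step −8.
Term 15 comes from track A (its 8th entry): 1000.

1000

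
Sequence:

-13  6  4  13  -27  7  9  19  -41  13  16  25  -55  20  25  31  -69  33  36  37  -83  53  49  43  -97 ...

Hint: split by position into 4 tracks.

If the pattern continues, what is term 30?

Taking every 4th term gives 4 separate tracks.
Stream A is -13, -27, -41, -55, -69, -83, -97, which is arithmetic with common difference −14.
Stream B is 6, 7, 13, 20, 33, 53, which is Fibonacci-style (each term is the sum of the two before it).
Stream C is 4, 9, 16, 25, 36, 49, which is perfect squares starting at 2².
Stream D is 13, 19, 25, 31, 37, 43, which is arithmetic with common difference +6.
Term 30 comes from stream B (its 8th entry): 139.

139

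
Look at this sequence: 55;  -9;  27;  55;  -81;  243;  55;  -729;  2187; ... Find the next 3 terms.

The slot pattern repeats as ABB (period 3), so there are 2 interleaved tracks.
Track A: 55, 55, 55. Always 55.
Track B: -9, 27, -81, 243, -729, 2187. Geometric with ratio -3.
The 10th slot belongs to track A; its 4th term is 55.
The 11th slot belongs to track B; its 7th term is -6561.
The 12th slot belongs to track B; its 8th term is 19683.

55, -6561, 19683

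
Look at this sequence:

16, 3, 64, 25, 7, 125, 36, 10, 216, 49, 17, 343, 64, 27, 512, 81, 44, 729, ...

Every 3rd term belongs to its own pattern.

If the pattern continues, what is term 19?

100

Taking every 3rd term gives 3 separate tracks.
Stream A: 16, 25, 36, 49, 64, 81. Consecutive squares n² from n = 4.
Stream B: 3, 7, 10, 17, 27, 44. A Fibonacci-like recurrence a_n = a_{n-1} + a_{n-2}.
Stream C: 64, 125, 216, 343, 512, 729. Consecutive cubes n³ from n = 4.
Position 19 falls in stream A as its term 7, giving 100.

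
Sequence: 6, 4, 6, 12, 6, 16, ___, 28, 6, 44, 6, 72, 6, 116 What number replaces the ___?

Odd-indexed and even-indexed terms follow separate rules.
Track A: 6, 6, 6, ?, 6, 6, 6 (constant 6).
Track B: 4, 12, 16, 28, 44, 72, 116 (a Fibonacci-like recurrence a_n = a_{n-1} + a_{n-2}).
So the missing entry in track A is 6.

6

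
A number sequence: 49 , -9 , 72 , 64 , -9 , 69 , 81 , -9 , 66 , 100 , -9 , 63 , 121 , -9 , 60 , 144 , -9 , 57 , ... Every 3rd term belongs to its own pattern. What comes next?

169

Read the sequence 3 terms at a time; column i is its own pattern.
Stream A = 49, 64, 81, 100, 121, 144: perfect squares starting at 7².
Stream B = -9, -9, -9, -9, -9, -9: the constant sequence -9.
Stream C = 72, 69, 66, 63, 60, 57: linear: a_n = 75 − 3·n.
Term 19 comes from stream A (its 7th entry): 169.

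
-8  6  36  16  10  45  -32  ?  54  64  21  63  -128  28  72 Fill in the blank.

15

Read the sequence 3 terms at a time; column i is its own pattern.
Stream A: -8, 16, -32, 64, -128 (multiplying by -2 each time).
Stream B: 6, 10, ?, 21, 28 (the triangular numbers T_3, T_4, …).
Stream C: 36, 45, 54, 63, 72 (linear: a_n = 27 + 9·n).
So the missing entry in stream B is 15.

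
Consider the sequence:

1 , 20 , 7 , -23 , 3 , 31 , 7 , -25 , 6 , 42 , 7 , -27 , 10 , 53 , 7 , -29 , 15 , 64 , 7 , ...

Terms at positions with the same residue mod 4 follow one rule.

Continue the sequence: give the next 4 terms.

The terms cycle through 4 interleaved subsequences.
Track A: 1, 3, 6, 10, 15. The triangular numbers T_1, T_2, ….
Track B: 20, 31, 42, 53, 64. Arithmetic with common difference +11.
Track C: 7, 7, 7, 7, 7. Always 7.
Track D: -23, -25, -27, -29. Linear: a_n = -21 − 2·n.
The 20th slot belongs to track D; its 5th term is -31.
Position 21 falls in track A as its term 6, giving 21.
The 22nd slot belongs to track B; its 6th term is 75.
Term 23 comes from track C (its 6th entry): 7.

-31, 21, 75, 7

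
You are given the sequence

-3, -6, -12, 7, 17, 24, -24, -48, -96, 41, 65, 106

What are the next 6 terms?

The slot pattern repeats as AAABBB (period 6), so there are 2 interleaved tracks.
Subsequence A = -3, -6, -12, -24, -48, -96: geometric, ×2 each step.
Subsequence B = 7, 17, 24, 41, 65, 106: a Fibonacci-like recurrence a_n = a_{n-1} + a_{n-2}.
Position 13 → subsequence A, term 7 = -192.
Position 14 → subsequence A, term 8 = -384.
Term 15 comes from subsequence A (its 9th entry): -768.
Position 16 falls in subsequence B as its term 7, giving 171.
Position 17 falls in subsequence B as its term 8, giving 277.
Term 18 comes from subsequence B (its 9th entry): 448.

-192, -384, -768, 171, 277, 448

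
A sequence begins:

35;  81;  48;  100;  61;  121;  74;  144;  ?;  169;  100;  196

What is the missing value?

87

Split by position mod 2 into 2 tracks.
Subsequence A: 35, 48, 61, 74, ?, 100. Arithmetic, step +13.
Subsequence B: 81, 100, 121, 144, 169, 196. Perfect squares starting at 9².
Filling subsequence A at index 5 by its rule yields 87.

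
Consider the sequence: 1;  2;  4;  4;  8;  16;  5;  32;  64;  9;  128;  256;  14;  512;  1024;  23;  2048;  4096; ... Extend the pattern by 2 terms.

Positions follow the repeating pattern ABB; grouping by letter gives 2 tracks.
Subsequence A: 1, 4, 5, 9, 14, 23. Fibonacci-style (each term is the sum of the two before it).
Subsequence B: 2, 4, 8, 16, 32, 64, 128, 256, 512, 1024, 2048, 4096. Powers of 2.
Term 19 comes from subsequence A (its 7th entry): 37.
Position 20 → subsequence B, term 13 = 8192.

37, 8192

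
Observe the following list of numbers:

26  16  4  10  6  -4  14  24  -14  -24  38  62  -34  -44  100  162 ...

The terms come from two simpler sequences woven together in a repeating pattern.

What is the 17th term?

-54

The slot pattern repeats as AABB (period 4), so there are 2 interleaved tracks.
Track A: 26, 16, 6, -4, -14, -24, -34, -44 — linear: a_n = 36 − 10·n.
Track B: 4, 10, 14, 24, 38, 62, 100, 162 — Fibonacci-style (each term is the sum of the two before it).
Position 17 falls in track A as its term 9, giving -54.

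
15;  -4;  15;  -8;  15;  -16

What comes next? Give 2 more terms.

Odd-indexed and even-indexed terms follow separate rules.
Track A is 15, 15, 15, which is always 15.
Track B is -4, -8, -16, which is geometric, ×2 each step.
The 7th slot belongs to track A; its 4th term is 15.
Position 8 → track B, term 4 = -32.

15, -32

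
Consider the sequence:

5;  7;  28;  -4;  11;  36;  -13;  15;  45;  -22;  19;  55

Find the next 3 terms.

-31, 23, 66

Read the sequence 3 terms at a time; column i is its own pattern.
Track A: 5, -4, -13, -22 (arithmetic, step −9).
Track B: 7, 11, 15, 19 (linear: a_n = 3 + 4·n).
Track C: 28, 36, 45, 55 (triangular numbers n(n+1)/2 for n = 7, 8, …).
The 13th slot belongs to track A; its 5th term is -31.
Term 14 comes from track B (its 5th entry): 23.
The 15th slot belongs to track C; its 5th term is 66.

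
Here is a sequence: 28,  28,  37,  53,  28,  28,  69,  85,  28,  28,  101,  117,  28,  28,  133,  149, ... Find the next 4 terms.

28, 28, 165, 181

The slot pattern repeats as AABB (period 4), so there are 2 interleaved tracks.
Track A = 28, 28, 28, 28, 28, 28, 28, 28: the constant sequence 28.
Track B = 37, 53, 69, 85, 101, 117, 133, 149: arithmetic, step +16.
Term 17 comes from track A (its 9th entry): 28.
Position 18 → track A, term 10 = 28.
The 19th slot belongs to track B; its 9th term is 165.
The 20th slot belongs to track B; its 10th term is 181.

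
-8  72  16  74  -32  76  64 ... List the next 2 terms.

Positions 1, 3, 5, … form one subsequence and positions 2, 4, 6, … form another.
Subsequence A: -8, 16, -32, 64 (geometric, ×-2 each step).
Subsequence B: 72, 74, 76 (arithmetic, step +2).
Position 8 falls in subsequence B as its term 4, giving 78.
Term 9 comes from subsequence A (its 5th entry): -128.

78, -128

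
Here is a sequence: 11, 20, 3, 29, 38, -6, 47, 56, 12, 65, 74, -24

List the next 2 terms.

Reading positions in blocks of 3 reveals the pattern AAB — 2 tracks woven together.
Subsequence A: 11, 20, 29, 38, 47, 56, 65, 74 — linear: a_n = 2 + 9·n.
Subsequence B: 3, -6, 12, -24 — geometric, ×-2 each step.
The 13th slot belongs to subsequence A; its 9th term is 83.
The 14th slot belongs to subsequence A; its 10th term is 92.

83, 92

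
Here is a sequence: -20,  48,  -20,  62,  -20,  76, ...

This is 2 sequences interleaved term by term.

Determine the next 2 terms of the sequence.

-20, 90

Taking every 2nd term gives 2 separate tracks.
Track A: -20, -20, -20. Always -20.
Track B: 48, 62, 76. Arithmetic with common difference +14.
Position 7 → track A, term 4 = -20.
Term 8 comes from track B (its 4th entry): 90.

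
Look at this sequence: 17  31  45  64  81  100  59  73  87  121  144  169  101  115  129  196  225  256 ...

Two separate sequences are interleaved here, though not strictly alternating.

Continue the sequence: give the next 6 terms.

Positions follow the repeating pattern AAABBB; grouping by letter gives 2 tracks.
Subsequence A: 17, 31, 45, 59, 73, 87, 101, 115, 129. Adding 14 each time.
Subsequence B: 64, 81, 100, 121, 144, 169, 196, 225, 256. Consecutive squares n² from n = 8.
Position 19 → subsequence A, term 10 = 143.
Position 20 falls in subsequence A as its term 11, giving 157.
Term 21 comes from subsequence A (its 12th entry): 171.
Position 22 falls in subsequence B as its term 10, giving 289.
Term 23 comes from subsequence B (its 11th entry): 324.
Term 24 comes from subsequence B (its 12th entry): 361.

143, 157, 171, 289, 324, 361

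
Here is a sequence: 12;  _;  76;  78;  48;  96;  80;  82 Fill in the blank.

Positions follow the repeating pattern AABB; grouping by letter gives 2 tracks.
Stream A = 12, ?, 48, 96: multiplying by 2 each time.
Stream B = 76, 78, 80, 82: arithmetic with common difference +2.
The gap is stream A's term 2; the rule gives 24.

24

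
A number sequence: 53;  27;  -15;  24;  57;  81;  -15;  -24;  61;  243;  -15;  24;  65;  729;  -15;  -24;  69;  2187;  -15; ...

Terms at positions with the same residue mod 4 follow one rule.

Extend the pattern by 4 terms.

24, 73, 6561, -15

Read the sequence 4 terms at a time; column i is its own pattern.
Subsequence A = 53, 57, 61, 65, 69: arithmetic, step +4.
Subsequence B = 27, 81, 243, 729, 2187: powers 3^3, 3^4, 3^5, ….
Subsequence C = -15, -15, -15, -15, -15: constant -15.
Subsequence D = 24, -24, 24, -24: oscillating between 24 and -24.
The 20th slot belongs to subsequence D; its 5th term is 24.
The 21st slot belongs to subsequence A; its 6th term is 73.
The 22nd slot belongs to subsequence B; its 6th term is 6561.
The 23rd slot belongs to subsequence C; its 6th term is -15.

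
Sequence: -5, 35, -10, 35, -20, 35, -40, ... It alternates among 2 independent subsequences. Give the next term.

Positions 1, 3, 5, … form one subsequence and positions 2, 4, 6, … form another.
Subsequence A: -5, -10, -20, -40 — a geometric progression (common ratio 2).
Subsequence B: 35, 35, 35 — constant 35.
Position 8 → subsequence B, term 4 = 35.

35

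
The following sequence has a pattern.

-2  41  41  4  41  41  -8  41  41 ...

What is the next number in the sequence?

Positions follow the repeating pattern ABB; grouping by letter gives 2 tracks.
Stream A: -2, 4, -8. A geometric progression (common ratio -2).
Stream B: 41, 41, 41, 41, 41, 41. Constant 41.
Position 10 → stream A, term 4 = 16.

16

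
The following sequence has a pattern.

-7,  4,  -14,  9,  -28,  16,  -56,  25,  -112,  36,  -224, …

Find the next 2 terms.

Taking every 2nd term gives 2 separate tracks.
Subsequence A: -7, -14, -28, -56, -112, -224. Multiplying by 2 each time.
Subsequence B: 4, 9, 16, 25, 36. Consecutive squares n² from n = 2.
Position 12 falls in subsequence B as its term 6, giving 49.
Term 13 comes from subsequence A (its 7th entry): -448.

49, -448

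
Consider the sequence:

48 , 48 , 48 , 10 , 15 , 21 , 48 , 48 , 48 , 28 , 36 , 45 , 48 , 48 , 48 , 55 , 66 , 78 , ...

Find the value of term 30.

171

The slot pattern repeats as AAABBB (period 6), so there are 2 interleaved tracks.
Stream A is 48, 48, 48, 48, 48, 48, 48, 48, 48, which is always 48.
Stream B is 10, 15, 21, 28, 36, 45, 55, 66, 78, which is the triangular numbers T_4, T_5, ….
Position 30 falls in stream B as its term 15, giving 171.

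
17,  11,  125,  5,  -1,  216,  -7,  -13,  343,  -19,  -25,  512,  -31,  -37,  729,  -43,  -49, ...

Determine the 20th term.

-61

The slot pattern repeats as AAB (period 3), so there are 2 interleaved tracks.
Subsequence A = 17, 11, 5, -1, -7, -13, -19, -25, -31, -37, -43, -49: subtracting 6 each time.
Subsequence B = 125, 216, 343, 512, 729: the cubes 5³, 6³, 7³, ….
Position 20 falls in subsequence A as its term 14, giving -61.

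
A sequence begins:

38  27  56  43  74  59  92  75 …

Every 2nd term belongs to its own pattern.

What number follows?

110

Odd-indexed and even-indexed terms follow separate rules.
Track A = 38, 56, 74, 92: adding 18 each time.
Track B = 27, 43, 59, 75: arithmetic, step +16.
Position 9 falls in track A as its term 5, giving 110.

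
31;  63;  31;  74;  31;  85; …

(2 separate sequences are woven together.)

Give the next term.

31

Taking every 2nd term gives 2 separate tracks.
Subsequence A = 31, 31, 31: the constant sequence 31.
Subsequence B = 63, 74, 85: arithmetic with common difference +11.
The 7th slot belongs to subsequence A; its 4th term is 31.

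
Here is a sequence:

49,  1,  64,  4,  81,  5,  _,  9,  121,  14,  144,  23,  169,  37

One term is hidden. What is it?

Taking every 2nd term gives 2 separate tracks.
Subsequence A: 49, 64, 81, ?, 121, 144, 169 (consecutive squares n² from n = 7).
Subsequence B: 1, 4, 5, 9, 14, 23, 37 (each term equals the sum of the previous two).
Subsequence A's pattern makes the blank 100.

100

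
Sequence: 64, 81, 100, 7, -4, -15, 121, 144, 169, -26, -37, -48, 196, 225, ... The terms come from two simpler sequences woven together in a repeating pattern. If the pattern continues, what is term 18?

-81

Positions follow the repeating pattern AAABBB; grouping by letter gives 2 tracks.
Track A: 64, 81, 100, 121, 144, 169, 196, 225 (perfect squares starting at 8²).
Track B: 7, -4, -15, -26, -37, -48 (arithmetic with common difference −11).
The 18th slot belongs to track B; its 9th term is -81.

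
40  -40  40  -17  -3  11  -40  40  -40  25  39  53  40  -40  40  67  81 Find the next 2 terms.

95, -40

Positions follow the repeating pattern AAABBB; grouping by letter gives 2 tracks.
Subsequence A: 40, -40, 40, -40, 40, -40, 40, -40, 40 (oscillating between 40 and -40).
Subsequence B: -17, -3, 11, 25, 39, 53, 67, 81 (linear: a_n = -31 + 14·n).
Position 18 → subsequence B, term 9 = 95.
The 19th slot belongs to subsequence A; its 10th term is -40.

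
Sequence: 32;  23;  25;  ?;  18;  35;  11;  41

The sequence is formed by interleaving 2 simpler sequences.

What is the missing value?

29

The terms cycle through 2 interleaved subsequences.
Track A = 32, 25, 18, 11: arithmetic with common difference −7.
Track B = 23, ?, 35, 41: adding 6 each time.
The gap is track B's term 2; the rule gives 29.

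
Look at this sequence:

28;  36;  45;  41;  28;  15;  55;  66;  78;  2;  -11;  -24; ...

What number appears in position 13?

91

Reading positions in blocks of 6 reveals the pattern AAABBB — 2 tracks woven together.
Track A: 28, 36, 45, 55, 66, 78 — the triangular numbers T_7, T_8, ….
Track B: 41, 28, 15, 2, -11, -24 — arithmetic with common difference −13.
Term 13 comes from track A (its 7th entry): 91.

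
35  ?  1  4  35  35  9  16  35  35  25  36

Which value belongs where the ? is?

Reading positions in blocks of 4 reveals the pattern AABB — 2 tracks woven together.
Track A: 35, ?, 35, 35, 35, 35 — constant 35.
Track B: 1, 4, 9, 16, 25, 36 — consecutive squares n² from n = 1.
The gap is track A's term 2; the rule gives 35.

35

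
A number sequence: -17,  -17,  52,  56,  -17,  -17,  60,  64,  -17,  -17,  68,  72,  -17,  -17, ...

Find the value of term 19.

The slot pattern repeats as AABB (period 4), so there are 2 interleaved tracks.
Track A: -17, -17, -17, -17, -17, -17, -17, -17. Always -17.
Track B: 52, 56, 60, 64, 68, 72. Linear: a_n = 48 + 4·n.
Position 19 falls in track B as its term 9, giving 84.

84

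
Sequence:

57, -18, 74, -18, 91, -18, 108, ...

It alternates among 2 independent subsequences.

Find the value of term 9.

125

Positions 1, 3, 5, … form one subsequence and positions 2, 4, 6, … form another.
Stream A is 57, 74, 91, 108, which is arithmetic, step +17.
Stream B is -18, -18, -18, which is the constant sequence -18.
Term 9 comes from stream A (its 5th entry): 125.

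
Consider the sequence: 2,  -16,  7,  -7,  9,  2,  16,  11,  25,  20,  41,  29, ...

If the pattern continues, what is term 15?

The terms cycle through 2 interleaved subsequences.
Subsequence A = 2, 7, 9, 16, 25, 41: each term equals the sum of the previous two.
Subsequence B = -16, -7, 2, 11, 20, 29: arithmetic, step +9.
Position 15 falls in subsequence A as its term 8, giving 107.

107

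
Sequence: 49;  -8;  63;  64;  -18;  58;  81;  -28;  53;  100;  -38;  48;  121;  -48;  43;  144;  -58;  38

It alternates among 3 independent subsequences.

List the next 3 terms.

Split by position mod 3: positions 1, 4, 7, … form one track, and each other residue class forms its own.
Track A = 49, 64, 81, 100, 121, 144: perfect squares starting at 7².
Track B = -8, -18, -28, -38, -48, -58: linear: a_n = 2 − 10·n.
Track C = 63, 58, 53, 48, 43, 38: arithmetic, step −5.
Position 19 → track A, term 7 = 169.
Position 20 → track B, term 7 = -68.
Position 21 falls in track C as its term 7, giving 33.

169, -68, 33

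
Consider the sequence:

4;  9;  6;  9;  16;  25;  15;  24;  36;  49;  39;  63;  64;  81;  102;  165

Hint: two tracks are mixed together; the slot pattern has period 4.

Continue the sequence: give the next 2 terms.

Reading positions in blocks of 4 reveals the pattern AABB — 2 tracks woven together.
Stream A: 4, 9, 16, 25, 36, 49, 64, 81 — perfect squares starting at 2².
Stream B: 6, 9, 15, 24, 39, 63, 102, 165 — each term equals the sum of the previous two.
Position 17 falls in stream A as its term 9, giving 100.
Position 18 → stream A, term 10 = 121.

100, 121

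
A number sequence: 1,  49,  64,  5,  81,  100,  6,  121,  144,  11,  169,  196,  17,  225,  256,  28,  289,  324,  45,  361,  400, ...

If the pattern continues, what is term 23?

Reading positions in blocks of 3 reveals the pattern ABB — 2 tracks woven together.
Track A = 1, 5, 6, 11, 17, 28, 45: each term equals the sum of the previous two.
Track B = 49, 64, 81, 100, 121, 144, 169, 196, 225, 256, 289, 324, 361, 400: consecutive squares n² from n = 7.
Term 23 comes from track B (its 15th entry): 441.

441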